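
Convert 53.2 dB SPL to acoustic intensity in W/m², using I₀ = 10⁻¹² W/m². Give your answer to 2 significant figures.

I = I₀·10^(L/10) = 10⁻¹² × 10^(53.2/10) = 10^(-6.680).

2.1e-07 W/m²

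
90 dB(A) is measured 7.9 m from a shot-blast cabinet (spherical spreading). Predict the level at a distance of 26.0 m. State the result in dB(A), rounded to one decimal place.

Spherical spreading from a point source gives a 20·log₁₀(r₂/r₁) drop.
L₂ = 90 − 20·log₁₀(26.0/7.9) = 90 − 10.347 = 79.65 dB(A).

79.7 dB(A)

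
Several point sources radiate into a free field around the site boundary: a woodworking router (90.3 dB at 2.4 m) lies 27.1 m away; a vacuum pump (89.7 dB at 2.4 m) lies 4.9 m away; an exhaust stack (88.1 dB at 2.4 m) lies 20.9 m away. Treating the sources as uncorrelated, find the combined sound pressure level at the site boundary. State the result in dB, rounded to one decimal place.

Propagate each source to the receiver with L = L_ref − 20·log₁₀(r/r_ref), then add intensities.
woodworking router: 90.3 − 20·log₁₀(27.1/2.4) = 90.3 − 21.06 = 69.24 dB.
vacuum pump: 89.7 − 20·log₁₀(4.9/2.4) = 89.7 − 6.20 = 83.50 dB.
exhaust stack: 88.1 − 20·log₁₀(20.9/2.4) = 88.1 − 18.80 = 69.30 dB.
Σ 10^(L/10) = 2.408e+08 → L_total = 10·log₁₀(2.408e+08) = 83.82 dB.

83.8 dB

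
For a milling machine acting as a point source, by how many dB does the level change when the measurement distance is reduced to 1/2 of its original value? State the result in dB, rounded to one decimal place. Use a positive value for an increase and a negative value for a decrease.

With spherical spreading the level changes by −20·log₁₀(r₂/r₁).
ΔL = −20·log₁₀(0.5) = +6.02 dB.

+6.0 dB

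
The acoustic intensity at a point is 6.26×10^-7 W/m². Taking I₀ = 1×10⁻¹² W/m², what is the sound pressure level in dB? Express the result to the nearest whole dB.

L = 10·log₁₀(I/I₀) = 10·log₁₀(6.26×10^-7/10⁻¹²) = 10·log₁₀(6.26×10^5).
L = 10·(0.7966 + 5) = 57.97 dB.

58 dB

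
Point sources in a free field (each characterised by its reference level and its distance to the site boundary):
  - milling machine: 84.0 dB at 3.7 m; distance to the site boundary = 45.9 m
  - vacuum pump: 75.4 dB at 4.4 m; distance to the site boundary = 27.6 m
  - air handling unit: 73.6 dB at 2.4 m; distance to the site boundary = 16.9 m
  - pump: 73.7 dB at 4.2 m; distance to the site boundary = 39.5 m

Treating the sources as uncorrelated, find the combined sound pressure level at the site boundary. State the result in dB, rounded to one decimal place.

65.1 dB

Propagate each source to the receiver with L = L_ref − 20·log₁₀(r/r_ref), then add intensities.
milling machine: 84.0 − 20·log₁₀(45.9/3.7) = 84.0 − 21.87 = 62.13 dB.
vacuum pump: 75.4 − 20·log₁₀(27.6/4.4) = 75.4 − 15.95 = 59.45 dB.
air handling unit: 73.6 − 20·log₁₀(16.9/2.4) = 73.6 − 16.95 = 56.65 dB.
pump: 73.7 − 20·log₁₀(39.5/4.2) = 73.7 − 19.47 = 54.23 dB.
Σ 10^(L/10) = 3.240e+06 → L_total = 10·log₁₀(3.240e+06) = 65.11 dB.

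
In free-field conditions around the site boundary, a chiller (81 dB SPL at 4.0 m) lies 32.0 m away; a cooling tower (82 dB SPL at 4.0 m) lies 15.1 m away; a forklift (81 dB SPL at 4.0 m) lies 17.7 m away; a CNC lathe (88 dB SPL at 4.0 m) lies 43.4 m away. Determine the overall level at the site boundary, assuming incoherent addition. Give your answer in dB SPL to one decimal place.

Apply inverse-square spreading to bring every level to the receiver, then sum 10^(L/10).
chiller: 81 − 20·log₁₀(32.0/4.0) = 81 − 18.06 = 62.94 dB SPL.
cooling tower: 82 − 20·log₁₀(15.1/4.0) = 82 − 11.54 = 70.46 dB SPL.
forklift: 81 − 20·log₁₀(17.7/4.0) = 81 − 12.92 = 68.08 dB SPL.
CNC lathe: 88 − 20·log₁₀(43.4/4.0) = 88 − 20.71 = 67.29 dB SPL.
Σ 10^(L/10) = 2.488e+07 → L_total = 10·log₁₀(2.488e+07) = 73.96 dB SPL.

74.0 dB SPL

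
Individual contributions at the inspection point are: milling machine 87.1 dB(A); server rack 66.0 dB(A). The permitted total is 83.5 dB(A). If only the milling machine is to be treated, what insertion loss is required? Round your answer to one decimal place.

3.7 dB

Fixed contribution from the other source: Σ 10^(L/10) = 10^(66.0/10) = 3.981e+06 (66.00 dB(A)).
The limit corresponds to 10^(83.5/10) = 2.239e+08; subtracting the fixed part leaves 2.199e+08 for the milling machine, i.e. 83.42 dB(A).
So the milling machine must be reduced from 87.1 to 83.42 dB(A): IL = 3.68 dB.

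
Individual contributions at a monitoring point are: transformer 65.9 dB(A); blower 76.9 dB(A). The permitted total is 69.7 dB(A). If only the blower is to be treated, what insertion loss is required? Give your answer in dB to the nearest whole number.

10 dB

Fixed contribution from the other source: Σ 10^(L/10) = 10^(65.9/10) = 3.890e+06 (65.90 dB(A)).
The limit corresponds to 10^(69.7/10) = 9.333e+06; subtracting the fixed part leaves 5.442e+06 for the blower, i.e. 67.36 dB(A).
Required insertion loss = 76.9 − 67.36 = 9.54 dB.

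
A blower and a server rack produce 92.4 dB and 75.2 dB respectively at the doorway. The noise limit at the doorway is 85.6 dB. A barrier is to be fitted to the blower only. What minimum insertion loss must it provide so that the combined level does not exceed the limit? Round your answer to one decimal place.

7.2 dB

Everything except the blower sums to 10^(75.2/10) = 3.311e+07 in linear terms, 75.20 dB.
The limit corresponds to 10^(85.6/10) = 3.631e+08; subtracting the fixed part leaves 3.300e+08 for the blower, i.e. 85.18 dB.
Required insertion loss = 92.4 − 85.18 = 7.22 dB.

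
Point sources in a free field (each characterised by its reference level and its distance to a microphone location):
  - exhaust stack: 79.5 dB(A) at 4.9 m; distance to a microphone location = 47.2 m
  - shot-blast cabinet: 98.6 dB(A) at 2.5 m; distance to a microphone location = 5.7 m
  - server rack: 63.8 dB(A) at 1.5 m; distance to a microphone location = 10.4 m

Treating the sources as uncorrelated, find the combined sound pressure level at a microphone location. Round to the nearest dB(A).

First find each source's level at the receiver (point-source: −20·log₁₀(r/r_ref)), then combine on an intensity basis.
exhaust stack: 79.5 − 20·log₁₀(47.2/4.9) = 79.5 − 19.67 = 59.83 dB(A).
shot-blast cabinet: 98.6 − 20·log₁₀(5.7/2.5) = 98.6 − 7.16 = 91.44 dB(A).
server rack: 63.8 − 20·log₁₀(10.4/1.5) = 63.8 − 16.82 = 46.98 dB(A).
Σ 10^(L/10) = 1.395e+09 → L_total = 10·log₁₀(1.395e+09) = 91.44 dB(A).

91 dB(A)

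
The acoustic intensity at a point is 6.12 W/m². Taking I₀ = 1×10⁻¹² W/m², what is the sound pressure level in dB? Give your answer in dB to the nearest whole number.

I/I₀ = 6.12/10⁻¹² = 6.12×10^12, and L = 10·log₁₀(I/I₀).
L = 10·(0.7868 + 12) = 127.87 dB.

128 dB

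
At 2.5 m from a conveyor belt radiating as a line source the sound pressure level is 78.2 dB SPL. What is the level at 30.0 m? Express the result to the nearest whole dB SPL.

For a line source, L₂ = L₁ − 10·log₁₀(r₂/r₁).
L₂ = 78.2 − 10·log₁₀(30.0/2.5) = 78.2 − 10.792 = 67.41 dB SPL.

67 dB SPL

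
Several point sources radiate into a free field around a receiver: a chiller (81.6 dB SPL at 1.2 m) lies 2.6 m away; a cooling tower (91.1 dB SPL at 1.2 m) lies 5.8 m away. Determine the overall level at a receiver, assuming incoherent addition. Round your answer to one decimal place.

Apply inverse-square spreading to bring every level to the receiver, then sum 10^(L/10).
chiller: 81.6 − 20·log₁₀(2.6/1.2) = 81.6 − 6.72 = 74.88 dB SPL.
cooling tower: 91.1 − 20·log₁₀(5.8/1.2) = 91.1 − 13.68 = 77.42 dB SPL.
Σ 10^(L/10) = 8.594e+07 → L_total = 10·log₁₀(8.594e+07) = 79.34 dB SPL.

79.3 dB SPL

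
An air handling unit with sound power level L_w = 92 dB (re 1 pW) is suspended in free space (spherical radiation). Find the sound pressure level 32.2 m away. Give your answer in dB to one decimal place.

50.9 dB

The power spreads over a sphere of area 4π·r², so L_p = L_w − 10·log₁₀(4π·r²).
4π·r² = 1.303e+04 m², 10·log₁₀ of that is 41.149 dB.
L_p = 92 − 41.149 = 50.85 dB.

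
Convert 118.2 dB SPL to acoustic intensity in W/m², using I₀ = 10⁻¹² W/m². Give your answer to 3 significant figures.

0.661 W/m²

I = I₀·10^(L/10) = 10⁻¹² × 10^(118.2/10) = 10^(-0.180).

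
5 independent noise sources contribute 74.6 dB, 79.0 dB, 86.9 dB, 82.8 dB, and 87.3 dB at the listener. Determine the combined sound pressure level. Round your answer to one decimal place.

For uncorrelated sources the intensities add, so convert each level to linear form, sum, and take 10·log₁₀ of the total.
Σ 10^(L/10) = 10^(74.6/10) + 10^(79.0/10) + 10^(86.9/10) + 10^(82.8/10) + 10^(87.3/10) = 1.326e+09.
L_total = 10·log₁₀(1.326e+09) = 91.22 dB.

91.2 dB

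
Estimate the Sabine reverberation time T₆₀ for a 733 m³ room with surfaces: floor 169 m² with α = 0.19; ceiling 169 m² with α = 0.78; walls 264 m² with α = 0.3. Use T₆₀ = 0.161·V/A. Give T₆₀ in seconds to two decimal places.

0.49 s

A = Σ Sᵢαᵢ = 169·0.19 + 169·0.78 + 264·0.3 = 243.13 m².
T₆₀ = 0.161 × 733 / 243.13 = 0.485 s.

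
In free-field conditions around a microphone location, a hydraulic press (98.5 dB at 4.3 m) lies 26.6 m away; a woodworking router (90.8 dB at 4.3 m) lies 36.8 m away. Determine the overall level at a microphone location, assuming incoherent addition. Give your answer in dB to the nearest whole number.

83 dB

Propagate each source to the receiver with L = L_ref − 20·log₁₀(r/r_ref), then add intensities.
hydraulic press: 98.5 − 20·log₁₀(26.6/4.3) = 98.5 − 15.83 = 82.67 dB.
woodworking router: 90.8 − 20·log₁₀(36.8/4.3) = 90.8 − 18.65 = 72.15 dB.
Σ 10^(L/10) = 2.014e+08 → L_total = 10·log₁₀(2.014e+08) = 83.04 dB.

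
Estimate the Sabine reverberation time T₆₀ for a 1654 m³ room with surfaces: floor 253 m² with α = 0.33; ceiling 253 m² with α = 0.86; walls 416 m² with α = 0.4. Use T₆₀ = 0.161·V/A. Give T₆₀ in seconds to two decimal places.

0.57 s

A = Σ Sᵢαᵢ = 253·0.33 + 253·0.86 + 416·0.4 = 467.47 m².
T₆₀ = 0.161·V/A = 0.161·1654/467.47 = 0.570 s.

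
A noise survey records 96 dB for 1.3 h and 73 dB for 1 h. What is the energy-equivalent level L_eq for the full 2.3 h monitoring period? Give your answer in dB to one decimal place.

Weight each interval's intensity by its duration and average over T = 2.3 h:
Σ tᵢ·10^(Lᵢ/10) = 1.3·10^(96/10) + 1·10^(73/10) = 5.195e+09.
L_eq = 10·log₁₀(5.195e+09/2.3) = 93.54 dB.

93.5 dB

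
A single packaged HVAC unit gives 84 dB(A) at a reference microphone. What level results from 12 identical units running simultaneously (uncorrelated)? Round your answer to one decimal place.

94.8 dB(A)

N identical incoherent sources raise the level by 10·log₁₀ N.
L_total = 84 + 10·log₁₀(12) = 84 + 10.792 = 94.79 dB(A).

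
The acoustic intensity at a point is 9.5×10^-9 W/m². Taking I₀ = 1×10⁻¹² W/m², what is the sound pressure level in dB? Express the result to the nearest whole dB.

40 dB

L = 10·log₁₀(I/I₀) = 10·log₁₀(9.5×10^-9/10⁻¹²) = 10·log₁₀(9.5×10^3).
L = 10·(0.9777 + 3) = 39.78 dB.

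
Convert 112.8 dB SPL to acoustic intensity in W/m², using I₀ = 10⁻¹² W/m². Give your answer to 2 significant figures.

0.19 W/m²

L = 10·log₁₀(I/I₀) ⇒ I = I₀·10^(L/10) = 10⁻¹² × 10^11.28.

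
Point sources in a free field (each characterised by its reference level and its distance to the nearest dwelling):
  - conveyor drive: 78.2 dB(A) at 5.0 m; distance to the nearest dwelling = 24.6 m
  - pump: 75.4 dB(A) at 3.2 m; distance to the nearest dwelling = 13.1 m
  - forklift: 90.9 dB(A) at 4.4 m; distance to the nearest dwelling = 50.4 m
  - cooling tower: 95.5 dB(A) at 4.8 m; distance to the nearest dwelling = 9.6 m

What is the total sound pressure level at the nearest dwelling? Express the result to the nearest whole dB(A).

Apply inverse-square spreading to bring every level to the receiver, then sum 10^(L/10).
conveyor drive: 78.2 − 20·log₁₀(24.6/5.0) = 78.2 − 13.84 = 64.36 dB(A).
pump: 75.4 − 20·log₁₀(13.1/3.2) = 75.4 − 12.24 = 63.16 dB(A).
forklift: 90.9 − 20·log₁₀(50.4/4.4) = 90.9 − 21.18 = 69.72 dB(A).
cooling tower: 95.5 − 20·log₁₀(9.6/4.8) = 95.5 − 6.02 = 89.48 dB(A).
Σ 10^(L/10) = 9.012e+08 → L_total = 10·log₁₀(9.012e+08) = 89.55 dB(A).

90 dB(A)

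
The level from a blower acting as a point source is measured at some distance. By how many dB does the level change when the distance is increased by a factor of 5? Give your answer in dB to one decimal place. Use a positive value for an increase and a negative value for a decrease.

-14.0 dB

With spherical spreading the level changes by −20·log₁₀(r₂/r₁).
ΔL = −20·log₁₀(5) = -13.98 dB.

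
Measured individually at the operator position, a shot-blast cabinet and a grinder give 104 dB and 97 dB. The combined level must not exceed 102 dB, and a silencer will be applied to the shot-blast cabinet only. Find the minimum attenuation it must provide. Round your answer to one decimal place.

Fixed contribution from the other source: Σ 10^(L/10) = 10^(97/10) = 5.012e+09 (97.00 dB).
The limit corresponds to 10^(102/10) = 1.585e+10; subtracting the fixed part leaves 1.084e+10 for the shot-blast cabinet, i.e. 100.35 dB.
So the shot-blast cabinet must be reduced from 104 to 100.35 dB: IL = 3.65 dB.

3.7 dB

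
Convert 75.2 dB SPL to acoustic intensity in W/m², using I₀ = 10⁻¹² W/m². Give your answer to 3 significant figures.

I/I₀ = 10^(75.2/10) = 3.311e+07, so I = 3.311e+07 × 10⁻¹² W/m².

3.31e-05 W/m²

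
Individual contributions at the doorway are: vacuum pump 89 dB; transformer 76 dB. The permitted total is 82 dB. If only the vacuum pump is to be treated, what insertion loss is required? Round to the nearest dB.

Fixed contribution from the other source: Σ 10^(L/10) = 10^(76/10) = 3.981e+07 (76.00 dB).
The limit corresponds to 10^(82/10) = 1.585e+08; subtracting the fixed part leaves 1.187e+08 for the vacuum pump, i.e. 80.74 dB.
So the vacuum pump must be reduced from 89 to 80.74 dB: IL = 8.26 dB.

8 dB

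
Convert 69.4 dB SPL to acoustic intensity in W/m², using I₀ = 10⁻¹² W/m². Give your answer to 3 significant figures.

8.71e-06 W/m²

I = I₀·10^(L/10) = 10⁻¹² × 10^(69.4/10) = 10^(-5.060).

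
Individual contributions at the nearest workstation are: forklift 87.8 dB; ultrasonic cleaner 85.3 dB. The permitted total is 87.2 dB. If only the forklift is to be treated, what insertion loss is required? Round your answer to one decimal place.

5.1 dB

Everything except the forklift sums to 10^(85.3/10) = 3.388e+08 in linear terms, 85.30 dB.
To meet 87.2 dB overall, the treated forklift may contribute at most 10^(87.2/10) − 3.388e+08 = 1.860e+08, i.e. 82.69 dB.
So the forklift must be reduced from 87.8 to 82.69 dB: IL = 5.11 dB.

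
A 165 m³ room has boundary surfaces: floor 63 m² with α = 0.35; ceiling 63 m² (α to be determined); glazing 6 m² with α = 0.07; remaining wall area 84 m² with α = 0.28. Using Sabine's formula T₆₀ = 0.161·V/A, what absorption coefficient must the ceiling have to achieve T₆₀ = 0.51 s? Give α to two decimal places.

Required total absorption A = 0.161·165/0.51 = 52.09 m².
Absorption from the other surfaces = 63·0.35 + 6·0.07 + 84·0.28 = 45.99 m², so the ceiling must supply 6.10 m² over 63 m².
α = 6.10/63 = 0.097.

0.10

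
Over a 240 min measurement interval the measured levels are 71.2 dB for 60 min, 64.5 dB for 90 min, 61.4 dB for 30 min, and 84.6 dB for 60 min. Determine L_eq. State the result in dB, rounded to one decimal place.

The energy average is taken in the linear domain: L_eq = 10·log₁₀[(Σ tᵢ·10^(Lᵢ/10))/T], T = 240 min.
Σ tᵢ·10^(Lᵢ/10) = 60·10^(71.2/10) + 90·10^(64.5/10) + 30·10^(61.4/10) + 60·10^(84.6/10) = 1.839e+10.
L_eq = 10·log₁₀(1.839e+10/240) = 78.84 dB.

78.8 dB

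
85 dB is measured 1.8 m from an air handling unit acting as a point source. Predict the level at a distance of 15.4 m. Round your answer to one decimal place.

66.4 dB

Point-source attenuation: ΔL = 20·log₁₀(r₂/r₁) = 20·log₁₀(15.4/1.8) = 18.645 dB.
L₂ = 85 − 20·log₁₀(15.4/1.8) = 85 − 18.645 = 66.36 dB.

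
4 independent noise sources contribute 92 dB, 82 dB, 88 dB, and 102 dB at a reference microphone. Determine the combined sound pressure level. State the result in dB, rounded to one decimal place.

102.6 dB

For uncorrelated sources the intensities add, so convert each level to linear form, sum, and take 10·log₁₀ of the total.
Σ 10^(L/10) = 10^(92/10) + 10^(82/10) + 10^(88/10) + 10^(102/10) = 1.822e+10.
L_total = 10·log₁₀(1.822e+10) = 102.61 dB.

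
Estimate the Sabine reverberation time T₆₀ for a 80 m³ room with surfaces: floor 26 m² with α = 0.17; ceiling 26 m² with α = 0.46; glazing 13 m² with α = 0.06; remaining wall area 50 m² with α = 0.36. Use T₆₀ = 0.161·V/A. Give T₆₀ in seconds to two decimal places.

0.37 s

A = Σ Sᵢαᵢ = 26·0.17 + 26·0.46 + 13·0.06 + 50·0.36 = 35.16 m².
T₆₀ = 0.161·V/A = 0.161·80/35.16 = 0.366 s.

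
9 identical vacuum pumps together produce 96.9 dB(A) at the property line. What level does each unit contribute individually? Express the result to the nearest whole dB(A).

Dividing the total intensity by 9 lowers the level by 10·log₁₀ 9 = 9.542 dB: L₁ = 96.9 − 9.542.

87 dB(A)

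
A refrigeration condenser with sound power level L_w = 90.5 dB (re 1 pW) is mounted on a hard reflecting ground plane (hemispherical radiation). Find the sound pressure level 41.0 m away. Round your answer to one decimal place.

50.3 dB

L_p = L_w − 10·log₁₀(2π·r²) with r = 41.0 m.
2π·r² = 1.056e+04 m², 10·log₁₀ of that is 40.237 dB.
L_p = 90.5 − 40.237 = 50.26 dB.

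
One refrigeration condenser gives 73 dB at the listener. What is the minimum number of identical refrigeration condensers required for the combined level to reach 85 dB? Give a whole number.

N identical sources give L₁ + 10·log₁₀ N, so require 10·log₁₀ N ≥ 85 − 73 = 12.0 dB.
N ≥ 10^(12.0/10) = 15.849, so N = 16.

16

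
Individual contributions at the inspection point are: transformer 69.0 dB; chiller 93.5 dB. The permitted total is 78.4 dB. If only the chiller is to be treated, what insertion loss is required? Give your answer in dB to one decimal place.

The untreated sources together contribute 10^(69.0/10) = 7.943e+06, i.e. 69.00 dB.
The limit corresponds to 10^(78.4/10) = 6.918e+07; subtracting the fixed part leaves 6.124e+07 for the chiller, i.e. 77.87 dB.
Required insertion loss = 93.5 − 77.87 = 15.63 dB.

15.6 dB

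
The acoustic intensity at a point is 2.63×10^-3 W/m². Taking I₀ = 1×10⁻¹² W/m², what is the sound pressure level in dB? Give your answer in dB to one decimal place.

L = 10·log₁₀(I/I₀) = 10·log₁₀(2.63×10^-3/10⁻¹²) = 10·log₁₀(2.63×10^9).
L = 10·(0.4200 + 9) = 94.20 dB.

94.2 dB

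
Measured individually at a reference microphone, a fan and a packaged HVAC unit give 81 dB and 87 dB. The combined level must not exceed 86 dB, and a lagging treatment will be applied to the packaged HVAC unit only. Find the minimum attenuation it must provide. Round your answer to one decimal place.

2.7 dB

The untreated sources together contribute 10^(81/10) = 1.259e+08, i.e. 81.00 dB.
To meet 86 dB overall, the treated packaged HVAC unit may contribute at most 10^(86/10) − 1.259e+08 = 2.722e+08, i.e. 84.35 dB.
Required insertion loss = 87 − 84.35 = 2.65 dB.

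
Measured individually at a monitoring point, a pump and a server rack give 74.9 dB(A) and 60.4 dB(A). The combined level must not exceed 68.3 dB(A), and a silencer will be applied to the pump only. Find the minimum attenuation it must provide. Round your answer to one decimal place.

The untreated sources together contribute 10^(60.4/10) = 1.096e+06, i.e. 60.40 dB(A).
The limit corresponds to 10^(68.3/10) = 6.761e+06; subtracting the fixed part leaves 5.664e+06 for the pump, i.e. 67.53 dB(A).
Required insertion loss = 74.9 − 67.53 = 7.37 dB.

7.4 dB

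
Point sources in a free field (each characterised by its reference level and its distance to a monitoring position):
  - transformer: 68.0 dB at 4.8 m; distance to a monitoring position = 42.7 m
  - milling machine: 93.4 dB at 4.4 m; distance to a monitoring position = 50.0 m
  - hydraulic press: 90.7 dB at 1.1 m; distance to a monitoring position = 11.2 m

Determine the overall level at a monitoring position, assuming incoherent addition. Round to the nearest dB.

First find each source's level at the receiver (point-source: −20·log₁₀(r/r_ref)), then combine on an intensity basis.
transformer: 68.0 − 20·log₁₀(42.7/4.8) = 68.0 − 18.98 = 49.02 dB.
milling machine: 93.4 − 20·log₁₀(50.0/4.4) = 93.4 − 21.11 = 72.29 dB.
hydraulic press: 90.7 − 20·log₁₀(11.2/1.1) = 90.7 − 20.16 = 70.54 dB.
Σ 10^(L/10) = 2.835e+07 → L_total = 10·log₁₀(2.835e+07) = 74.53 dB.

75 dB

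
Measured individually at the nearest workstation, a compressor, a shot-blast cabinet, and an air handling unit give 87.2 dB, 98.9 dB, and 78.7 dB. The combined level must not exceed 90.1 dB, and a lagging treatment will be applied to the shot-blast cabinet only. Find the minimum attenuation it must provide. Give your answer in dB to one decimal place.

12.6 dB

Everything except the shot-blast cabinet sums to 10^(87.2/10) + 10^(78.7/10) = 5.989e+08 in linear terms, 87.77 dB.
To meet 90.1 dB overall, the treated shot-blast cabinet may contribute at most 10^(90.1/10) − 5.989e+08 = 4.244e+08, i.e. 86.28 dB.
So the shot-blast cabinet must be reduced from 98.9 to 86.28 dB: IL = 12.62 dB.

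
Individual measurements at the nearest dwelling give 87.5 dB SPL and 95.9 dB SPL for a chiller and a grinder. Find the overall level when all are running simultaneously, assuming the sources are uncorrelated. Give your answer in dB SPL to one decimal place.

96.5 dB SPL

For uncorrelated sources the intensities add, so convert each level to linear form, sum, and take 10·log₁₀ of the total.
Σ 10^(L/10) = 10^(87.5/10) + 10^(95.9/10) = 4.453e+09.
L_total = 10·log₁₀(4.453e+09) = 96.49 dB SPL.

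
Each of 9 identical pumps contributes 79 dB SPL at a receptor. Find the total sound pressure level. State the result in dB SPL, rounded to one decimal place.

L_total = L₁ + 10·log₁₀ N for N identical incoherent sources.
L_total = 79 + 10·log₁₀(9) = 79 + 9.542 = 88.54 dB SPL.

88.5 dB SPL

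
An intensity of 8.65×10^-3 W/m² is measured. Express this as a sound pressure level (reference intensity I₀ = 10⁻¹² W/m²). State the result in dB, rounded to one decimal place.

Dividing by I₀ shifts the exponent by 12: I/I₀ = 8.65×10^9.
L = 10·(0.9370 + 9) = 99.37 dB.

99.4 dB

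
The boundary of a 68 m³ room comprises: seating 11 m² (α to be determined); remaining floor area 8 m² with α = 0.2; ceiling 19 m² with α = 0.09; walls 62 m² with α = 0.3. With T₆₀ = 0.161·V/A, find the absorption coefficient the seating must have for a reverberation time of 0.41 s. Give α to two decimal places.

Required total absorption A = 0.161·68/0.41 = 26.70 m².
Absorption from the other surfaces = 8·0.2 + 19·0.09 + 62·0.3 = 21.91 m², so the seating must supply 4.79 m² over 11 m².
α = 4.79/11 = 0.436.

0.44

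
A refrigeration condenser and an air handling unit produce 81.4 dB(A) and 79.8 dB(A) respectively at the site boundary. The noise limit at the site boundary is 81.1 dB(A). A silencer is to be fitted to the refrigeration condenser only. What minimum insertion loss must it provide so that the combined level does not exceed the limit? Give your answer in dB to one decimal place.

6.2 dB

Fixed contribution from the other source: Σ 10^(L/10) = 10^(79.8/10) = 9.550e+07 (79.80 dB(A)).
The limit corresponds to 10^(81.1/10) = 1.288e+08; subtracting the fixed part leaves 3.333e+07 for the refrigeration condenser, i.e. 75.23 dB(A).
So the refrigeration condenser must be reduced from 81.4 to 75.23 dB(A): IL = 6.17 dB.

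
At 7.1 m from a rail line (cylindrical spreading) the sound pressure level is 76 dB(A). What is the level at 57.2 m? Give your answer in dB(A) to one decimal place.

66.9 dB(A)

Cylindrical spreading from a line source gives a 10·log₁₀(r₂/r₁) drop.
L₂ = 76 − 10·log₁₀(57.2/7.1) = 76 − 9.061 = 66.94 dB(A).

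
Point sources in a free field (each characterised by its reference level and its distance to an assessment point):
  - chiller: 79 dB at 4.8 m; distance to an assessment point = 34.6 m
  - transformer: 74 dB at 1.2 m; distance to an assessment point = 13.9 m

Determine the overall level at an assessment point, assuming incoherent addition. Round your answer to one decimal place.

62.3 dB

First find each source's level at the receiver (point-source: −20·log₁₀(r/r_ref)), then combine on an intensity basis.
chiller: 79 − 20·log₁₀(34.6/4.8) = 79 − 17.16 = 61.84 dB.
transformer: 74 − 20·log₁₀(13.9/1.2) = 74 − 21.28 = 52.72 dB.
Σ 10^(L/10) = 1.716e+06 → L_total = 10·log₁₀(1.716e+06) = 62.35 dB.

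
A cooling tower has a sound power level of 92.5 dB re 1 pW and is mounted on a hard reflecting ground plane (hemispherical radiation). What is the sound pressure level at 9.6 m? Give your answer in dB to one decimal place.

The power spreads over a hemisphere of area 2π·r², so L_p = L_w − 10·log₁₀(2π·r²).
2π·r² = 579.1 m², 10·log₁₀ of that is 27.627 dB.
L_p = 92.5 − 27.627 = 64.87 dB.

64.9 dB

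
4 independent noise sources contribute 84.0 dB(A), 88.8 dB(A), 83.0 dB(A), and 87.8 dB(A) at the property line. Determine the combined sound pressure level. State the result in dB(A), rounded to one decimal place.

92.6 dB(A)

For uncorrelated sources the intensities add, so convert each level to linear form, sum, and take 10·log₁₀ of the total.
Σ 10^(L/10) = 10^(84.0/10) + 10^(88.8/10) + 10^(83.0/10) + 10^(87.8/10) = 1.812e+09.
L_total = 10·log₁₀(1.812e+09) = 92.58 dB(A).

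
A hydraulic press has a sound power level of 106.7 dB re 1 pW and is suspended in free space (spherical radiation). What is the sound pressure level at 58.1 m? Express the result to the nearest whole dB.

60 dB

L_p = L_w − 10·log₁₀(4π·r²) with r = 58.1 m.
4π·r² = 4.242e+04 m², 10·log₁₀ of that is 46.276 dB.
L_p = 106.7 − 46.276 = 60.42 dB.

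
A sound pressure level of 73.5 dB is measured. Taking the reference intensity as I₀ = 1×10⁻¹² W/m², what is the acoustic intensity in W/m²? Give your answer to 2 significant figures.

2.2e-05 W/m²

I = I₀·10^(L/10) = 10⁻¹² × 10^(73.5/10) = 10^(-4.650).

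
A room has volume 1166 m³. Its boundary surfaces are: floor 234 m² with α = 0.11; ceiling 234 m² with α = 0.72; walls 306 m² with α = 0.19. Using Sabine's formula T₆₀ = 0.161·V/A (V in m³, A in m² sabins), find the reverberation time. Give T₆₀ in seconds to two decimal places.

Total absorption A = 234·0.11 + 234·0.72 + 306·0.19 = 252.36 m² sabins.
T₆₀ = 0.161 × 1166 / 252.36 = 0.744 s.

0.74 s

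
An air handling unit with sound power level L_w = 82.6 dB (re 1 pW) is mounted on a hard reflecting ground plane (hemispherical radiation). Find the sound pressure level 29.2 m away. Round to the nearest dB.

L_p = L_w − 10·log₁₀(2π·r²) with r = 29.2 m.
2π·r² = 5357 m², 10·log₁₀ of that is 37.289 dB.
L_p = 82.6 − 37.289 = 45.31 dB.

45 dB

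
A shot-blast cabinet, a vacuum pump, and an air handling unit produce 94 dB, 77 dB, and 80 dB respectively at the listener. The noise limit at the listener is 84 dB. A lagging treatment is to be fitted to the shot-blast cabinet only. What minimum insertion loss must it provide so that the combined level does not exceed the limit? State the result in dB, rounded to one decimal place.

14.0 dB

The untreated sources together contribute 10^(77/10) + 10^(80/10) = 1.501e+08, i.e. 81.76 dB.
The limit corresponds to 10^(84/10) = 2.512e+08; subtracting the fixed part leaves 1.011e+08 for the shot-blast cabinet, i.e. 80.05 dB.
Required insertion loss = 94 − 80.05 = 13.95 dB.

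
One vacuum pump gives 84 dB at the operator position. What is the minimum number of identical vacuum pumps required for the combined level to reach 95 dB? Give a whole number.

N identical sources give L₁ + 10·log₁₀ N, so require 10·log₁₀ N ≥ 95 − 84 = 11.0 dB.
N ≥ 10^(11.0/10) = 12.589, so N = 13.

13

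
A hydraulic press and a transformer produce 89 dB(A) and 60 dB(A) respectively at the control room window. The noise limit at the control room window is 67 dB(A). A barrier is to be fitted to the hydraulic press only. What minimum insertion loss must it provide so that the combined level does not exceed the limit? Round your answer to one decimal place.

23.0 dB

Fixed contribution from the other source: Σ 10^(L/10) = 10^(60/10) = 1.000e+06 (60.00 dB(A)).
The limit corresponds to 10^(67/10) = 5.012e+06; subtracting the fixed part leaves 4.012e+06 for the hydraulic press, i.e. 66.03 dB(A).
Required insertion loss = 89 − 66.03 = 22.97 dB.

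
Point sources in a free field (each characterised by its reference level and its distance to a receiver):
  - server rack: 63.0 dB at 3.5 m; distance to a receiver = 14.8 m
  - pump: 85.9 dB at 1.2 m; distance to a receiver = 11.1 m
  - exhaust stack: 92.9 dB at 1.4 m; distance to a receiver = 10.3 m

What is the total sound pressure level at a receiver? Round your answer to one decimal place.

76.1 dB

Apply inverse-square spreading to bring every level to the receiver, then sum 10^(L/10).
server rack: 63.0 − 20·log₁₀(14.8/3.5) = 63.0 − 12.52 = 50.48 dB.
pump: 85.9 − 20·log₁₀(11.1/1.2) = 85.9 − 19.32 = 66.58 dB.
exhaust stack: 92.9 − 20·log₁₀(10.3/1.4) = 92.9 − 17.33 = 75.57 dB.
Σ 10^(L/10) = 4.068e+07 → L_total = 10·log₁₀(4.068e+07) = 76.09 dB.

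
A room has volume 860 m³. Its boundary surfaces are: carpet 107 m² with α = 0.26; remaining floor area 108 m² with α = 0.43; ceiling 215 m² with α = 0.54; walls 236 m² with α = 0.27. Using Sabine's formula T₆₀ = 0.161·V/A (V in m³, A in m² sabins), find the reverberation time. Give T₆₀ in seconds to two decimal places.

0.54 s

Summing Sᵢαᵢ: 107·0.26 + 108·0.43 + 215·0.54 + 236·0.27 = 254.08 m².
T₆₀ = 0.161 × 860 / 254.08 = 0.545 s.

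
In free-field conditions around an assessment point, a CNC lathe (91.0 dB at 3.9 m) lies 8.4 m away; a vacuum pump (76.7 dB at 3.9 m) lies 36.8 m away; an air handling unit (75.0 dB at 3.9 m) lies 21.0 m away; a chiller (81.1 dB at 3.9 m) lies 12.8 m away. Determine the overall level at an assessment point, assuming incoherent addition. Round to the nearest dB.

First find each source's level at the receiver (point-source: −20·log₁₀(r/r_ref)), then combine on an intensity basis.
CNC lathe: 91.0 − 20·log₁₀(8.4/3.9) = 91.0 − 6.66 = 84.34 dB.
vacuum pump: 76.7 − 20·log₁₀(36.8/3.9) = 76.7 − 19.50 = 57.20 dB.
air handling unit: 75.0 − 20·log₁₀(21.0/3.9) = 75.0 − 14.62 = 60.38 dB.
chiller: 81.1 − 20·log₁₀(12.8/3.9) = 81.1 − 10.32 = 70.78 dB.
Σ 10^(L/10) = 2.850e+08 → L_total = 10·log₁₀(2.850e+08) = 84.55 dB.

85 dB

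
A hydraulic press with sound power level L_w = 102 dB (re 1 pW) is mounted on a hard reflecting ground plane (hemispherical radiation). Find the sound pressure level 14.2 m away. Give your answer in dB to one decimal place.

71.0 dB

Free-field hemispherical radiation: L_p = L_w − 10·log₁₀(2π·r²), r = 14.2 m.
2π·r² = 1267 m², 10·log₁₀ of that is 31.028 dB.
L_p = 102 − 31.028 = 70.97 dB.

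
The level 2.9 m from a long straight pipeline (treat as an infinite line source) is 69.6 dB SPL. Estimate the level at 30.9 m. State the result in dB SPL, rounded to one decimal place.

59.3 dB SPL

Line-source attenuation: ΔL = 10·log₁₀(r₂/r₁) = 10·log₁₀(30.9/2.9) = 10.276 dB.
L₂ = 69.6 − 10·log₁₀(30.9/2.9) = 69.6 − 10.276 = 59.32 dB SPL.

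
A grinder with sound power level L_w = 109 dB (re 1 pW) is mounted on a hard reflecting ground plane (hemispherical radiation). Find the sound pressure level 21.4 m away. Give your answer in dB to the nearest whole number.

The power spreads over a hemisphere of area 2π·r², so L_p = L_w − 10·log₁₀(2π·r²).
2π·r² = 2877 m², 10·log₁₀ of that is 34.590 dB.
L_p = 109 − 34.590 = 74.41 dB.

74 dB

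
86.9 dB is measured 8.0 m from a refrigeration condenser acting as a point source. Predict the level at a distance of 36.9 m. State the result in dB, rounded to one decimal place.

73.6 dB

Spherical spreading from a point source gives a 20·log₁₀(r₂/r₁) drop.
L₂ = 86.9 − 20·log₁₀(36.9/8.0) = 86.9 − 13.279 = 73.62 dB.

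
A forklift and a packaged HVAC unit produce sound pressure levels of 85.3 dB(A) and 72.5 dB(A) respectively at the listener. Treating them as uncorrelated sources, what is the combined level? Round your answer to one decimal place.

85.5 dB(A)

Incoherent sources combine by intensity addition: L_total = 10·log₁₀(Σ 10^(L_i/10)).
Σ 10^(L/10) = 10^(85.3/10) + 10^(72.5/10) = 3.566e+08.
L_total = 10·log₁₀(3.566e+08) = 85.52 dB(A).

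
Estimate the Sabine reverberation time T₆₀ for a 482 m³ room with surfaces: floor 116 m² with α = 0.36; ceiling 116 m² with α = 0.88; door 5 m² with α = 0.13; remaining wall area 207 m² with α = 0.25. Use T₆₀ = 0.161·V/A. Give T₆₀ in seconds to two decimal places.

Total absorption A = 116·0.36 + 116·0.88 + 5·0.13 + 207·0.25 = 196.24 m² sabins.
T₆₀ = 0.161·V/A = 0.161·482/196.24 = 0.395 s.

0.40 s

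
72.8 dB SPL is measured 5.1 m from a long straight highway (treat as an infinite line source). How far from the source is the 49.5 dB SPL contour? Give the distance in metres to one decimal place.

For a line source L₁ − L₂ = 10·log₁₀(r₂/r₁), so r₂ = r₁·10^((L₁−L₂)/10).
r₂ = 5.1·10^((72.8−49.5)/10) = 5.1·10^(23.3/10) = 1090.36 m.

1090.4 m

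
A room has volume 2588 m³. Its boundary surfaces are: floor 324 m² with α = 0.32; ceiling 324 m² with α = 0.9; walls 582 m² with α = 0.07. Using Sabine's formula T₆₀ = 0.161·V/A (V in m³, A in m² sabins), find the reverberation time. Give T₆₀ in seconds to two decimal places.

A = Σ Sᵢαᵢ = 324·0.32 + 324·0.9 + 582·0.07 = 436.02 m².
T₆₀ = 0.161·V/A = 0.161·2588/436.02 = 0.956 s.

0.96 s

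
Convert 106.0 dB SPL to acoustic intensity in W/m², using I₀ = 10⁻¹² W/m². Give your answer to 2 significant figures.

0.040 W/m²

L = 10·log₁₀(I/I₀) ⇒ I = I₀·10^(L/10) = 10⁻¹² × 10^10.60.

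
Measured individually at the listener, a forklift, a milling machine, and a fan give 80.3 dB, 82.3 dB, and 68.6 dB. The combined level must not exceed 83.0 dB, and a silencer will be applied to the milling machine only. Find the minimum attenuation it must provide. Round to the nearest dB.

3 dB

Everything except the milling machine sums to 10^(80.3/10) + 10^(68.6/10) = 1.144e+08 in linear terms, 80.58 dB.
To meet 83.0 dB overall, the treated milling machine may contribute at most 10^(83.0/10) − 1.144e+08 = 8.513e+07, i.e. 79.30 dB.
So the milling machine must be reduced from 82.3 to 79.30 dB: IL = 3.00 dB.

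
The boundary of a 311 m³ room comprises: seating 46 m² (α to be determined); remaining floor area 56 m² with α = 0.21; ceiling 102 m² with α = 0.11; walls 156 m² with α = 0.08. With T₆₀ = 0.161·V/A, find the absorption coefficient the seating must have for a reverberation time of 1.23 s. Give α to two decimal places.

0.11

From T₆₀ = 0.161·V/A, the target T₆₀ = 1.23 s needs A = 0.161·311/1.23 = 40.71 m².
Absorption from the other surfaces = 56·0.21 + 102·0.11 + 156·0.08 = 35.46 m², so the seating must supply 5.25 m² over 46 m².
α = 5.25/46 = 0.114.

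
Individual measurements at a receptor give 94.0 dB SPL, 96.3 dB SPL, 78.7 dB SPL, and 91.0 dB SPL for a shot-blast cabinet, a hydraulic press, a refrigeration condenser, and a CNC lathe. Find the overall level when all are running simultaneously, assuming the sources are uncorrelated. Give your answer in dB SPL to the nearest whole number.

99 dB SPL

Incoherent sources combine by intensity addition: L_total = 10·log₁₀(Σ 10^(L_i/10)).
Σ 10^(L/10) = 10^(94.0/10) + 10^(96.3/10) + 10^(78.7/10) + 10^(91.0/10) = 8.111e+09.
L_total = 10·log₁₀(8.111e+09) = 99.09 dB SPL.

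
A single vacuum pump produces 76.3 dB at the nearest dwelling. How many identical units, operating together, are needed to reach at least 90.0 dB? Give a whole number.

N identical sources give L₁ + 10·log₁₀ N, so require 10·log₁₀ N ≥ 90.0 − 76.3 = 13.7 dB.
N ≥ 10^(13.7/10) = 23.442, so N = 24.

24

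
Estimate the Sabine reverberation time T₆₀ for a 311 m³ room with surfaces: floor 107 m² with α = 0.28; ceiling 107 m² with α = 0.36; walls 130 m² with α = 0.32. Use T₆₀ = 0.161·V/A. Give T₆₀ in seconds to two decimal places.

Summing Sᵢαᵢ: 107·0.28 + 107·0.36 + 130·0.32 = 110.08 m².
T₆₀ = 0.161 × 311 / 110.08 = 0.455 s.

0.45 s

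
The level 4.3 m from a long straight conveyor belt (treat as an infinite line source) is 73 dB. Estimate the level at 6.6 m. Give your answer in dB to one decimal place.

71.1 dB

For a line source, L₂ = L₁ − 10·log₁₀(r₂/r₁).
L₂ = 73 − 10·log₁₀(6.6/4.3) = 73 − 1.861 = 71.14 dB.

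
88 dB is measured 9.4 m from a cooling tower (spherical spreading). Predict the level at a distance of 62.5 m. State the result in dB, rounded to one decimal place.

71.5 dB

For a point source, L₂ = L₁ − 20·log₁₀(r₂/r₁).
L₂ = 88 − 20·log₁₀(62.5/9.4) = 88 − 16.455 = 71.54 dB.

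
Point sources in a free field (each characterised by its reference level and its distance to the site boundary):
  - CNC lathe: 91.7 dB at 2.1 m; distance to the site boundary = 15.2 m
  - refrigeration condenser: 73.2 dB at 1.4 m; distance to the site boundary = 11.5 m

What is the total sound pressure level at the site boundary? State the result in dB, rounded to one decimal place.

Apply inverse-square spreading to bring every level to the receiver, then sum 10^(L/10).
CNC lathe: 91.7 − 20·log₁₀(15.2/2.1) = 91.7 − 17.19 = 74.51 dB.
refrigeration condenser: 73.2 − 20·log₁₀(11.5/1.4) = 73.2 − 18.29 = 54.91 dB.
Σ 10^(L/10) = 2.854e+07 → L_total = 10·log₁₀(2.854e+07) = 74.55 dB.

74.6 dB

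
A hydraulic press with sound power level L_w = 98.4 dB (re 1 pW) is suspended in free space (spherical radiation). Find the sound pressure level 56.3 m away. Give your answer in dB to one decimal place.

52.4 dB

L_p = L_w − 10·log₁₀(4π·r²) with r = 56.3 m.
4π·r² = 3.983e+04 m², 10·log₁₀ of that is 46.002 dB.
L_p = 98.4 − 46.002 = 52.40 dB.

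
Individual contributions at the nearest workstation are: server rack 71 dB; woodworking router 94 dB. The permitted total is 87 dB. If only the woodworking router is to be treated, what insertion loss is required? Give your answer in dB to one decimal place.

Fixed contribution from the other source: Σ 10^(L/10) = 10^(71/10) = 1.259e+07 (71.00 dB).
To meet 87 dB overall, the treated woodworking router may contribute at most 10^(87/10) − 1.259e+07 = 4.886e+08, i.e. 86.89 dB.
So the woodworking router must be reduced from 94 to 86.89 dB: IL = 7.11 dB.

7.1 dB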